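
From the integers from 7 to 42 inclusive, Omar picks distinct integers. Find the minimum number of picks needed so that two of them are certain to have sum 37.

25

Group the elements by complementary pair {x, 37−x}: {7,30}, {8,29}, {9,28}, …, giving 12 two-element pairs and 12 integers whose partner 37−x falls outside [7,42].
Treating each of those 24 groups as a pigeonhole, one can pick one integer per group — 24 integers — with no two summing to 37.
The 25th integer lands in an occupied pair, forcing a sum of 37.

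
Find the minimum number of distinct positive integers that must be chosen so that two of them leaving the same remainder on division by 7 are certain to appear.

8

By the pigeonhole principle, the 7 residue classes mod 7 are the pigeonholes.
With 7 integers one could put 1 in each residue class and have no class reach 2.
The 8th integer pushes some class to 2, so 7·1 + 1 = 8.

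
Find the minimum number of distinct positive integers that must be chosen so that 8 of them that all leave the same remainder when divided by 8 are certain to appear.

57

By the pigeonhole principle, the 8 residue classes mod 8 are the pigeonholes.
With 56 integers one could put 7 in each residue class and have no class reach 8.
The 57th integer pushes some class to 8, so 8·7 + 1 = 57.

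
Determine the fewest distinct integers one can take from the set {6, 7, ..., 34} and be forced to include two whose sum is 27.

Group the elements by complementary pair {x, 27−x}: {6,21}, {7,20}, {8,19}, …, giving 8 two-element pairs and 13 integers whose partner 27−x falls outside [6,34].
By pigeonhole, treating each of those 21 groups as a pigeonhole, one can pick one integer per group — 21 integers — with no two summing to 27.
The 22nd integer lands in an occupied pair, forcing a sum of 27.

22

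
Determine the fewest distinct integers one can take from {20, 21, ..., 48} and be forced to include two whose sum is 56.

A set avoiding the sum 56 can contain at most one of each pair {x, 56−x}, plus the 13 elements whose complement lies outside the range or equal to its own complement.
The integers 28, …, 48 (21 of them) are such a set: any two sum to at least 28+29 = 57 > 56.
By pigeonhole, any 22nd integer completes one of the 8 pairs, so 22 choices force a sum of 56.

22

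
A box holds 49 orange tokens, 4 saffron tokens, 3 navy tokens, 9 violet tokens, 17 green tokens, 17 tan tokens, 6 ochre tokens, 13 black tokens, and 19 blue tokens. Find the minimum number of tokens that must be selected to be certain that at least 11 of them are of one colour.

Pigeonhole: put each drawn token into a box by colour. The largest draw with every box below 11 takes min(count, 10) from each colour; colours with fewer than 10 contribute all they have.
Σ min(cᵢ, 10) = 10 + 4 + 3 + 9 + 10 + 10 + 6 + 10 + 10 = 72.
Draw number 72 + 1 = 73 must push one box to 11.

73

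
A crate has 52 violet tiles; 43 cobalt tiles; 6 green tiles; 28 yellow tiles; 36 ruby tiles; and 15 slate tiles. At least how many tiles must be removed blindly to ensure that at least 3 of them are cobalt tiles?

140

In the worst case for collecting cobalt tiles, every non-cobalt tile comes out first.
There are 52 + 6 + 28 + 36 + 15 = 137 non-cobalt tiles altogether.
After those, each further tile must be cobalt, so 137 + 3 = 140 draws guarantee 3 cobalt tiles.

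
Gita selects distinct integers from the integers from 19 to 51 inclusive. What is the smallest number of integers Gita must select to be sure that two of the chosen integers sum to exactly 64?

21

Group the elements by complementary pair {x, 64−x}: {19,45}, {20,44}, {21,43}, …, giving 13 two-element pairs; the single value 32 (it cannot pair with itself since the integers are distinct); and 6 integers whose partner 64−x falls outside [19,51].
Treating each of those 20 groups as a pigeonhole, one can pick one integer per group — 20 integers — with no two summing to 64.
The 21st integer lands in an occupied pair, forcing a sum of 64.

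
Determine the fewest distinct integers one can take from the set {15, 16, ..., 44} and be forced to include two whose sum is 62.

A set avoiding the sum 62 can contain at most one of each pair {x, 62−x}, plus the 4 elements whose complement lies outside the range or equal to its own complement.
The integers 15, …, 31 (17 of them) are such a set: any two sum to at least 15+16 = 31 and at most 30+31 = 61 < 62.
Any 18th integer completes one of the 13 pairs, so 18 choices force a sum of 62.

18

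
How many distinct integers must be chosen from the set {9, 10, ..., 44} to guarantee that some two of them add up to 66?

26

A set avoiding the sum 66 can contain at most one of each pair {x, 66−x}, plus the 14 elements whose complement lies outside the range or equal to its own complement.
The integers 9, …, 33 (25 of them) are such a set: any two sum to at least 9+10 = 19 and at most 32+33 = 65 < 66.
Any 26th integer completes one of the 11 pairs, so 26 choices force a sum of 66.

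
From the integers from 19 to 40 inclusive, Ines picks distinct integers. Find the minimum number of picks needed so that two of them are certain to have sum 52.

16

A set avoiding the sum 52 can contain at most one of each pair {x, 52−x}, plus the 8 elements whose complement lies outside the range or equal to its own complement.
The integers 26, …, 40 (15 of them) are such a set: any two sum to at least 26+27 = 53 > 52.
By pigeonhole, any 16th integer completes one of the 7 pairs, so 16 choices force a sum of 52.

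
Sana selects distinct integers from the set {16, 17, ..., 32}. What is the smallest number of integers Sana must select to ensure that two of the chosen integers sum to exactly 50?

Group the elements by complementary pair {x, 50−x}: {18,32}, {19,31}, {20,30}, …, giving 7 two-element pairs; the single value 25 (it cannot pair with itself since the integers are distinct); and 2 integers whose partner 50−x falls outside [16,32].
By pigeonhole, treating each of those 10 groups as a pigeonhole, one can pick one integer per group — 10 integers — with no two summing to 50.
The 11th integer lands in an occupied pair, forcing a sum of 50.

11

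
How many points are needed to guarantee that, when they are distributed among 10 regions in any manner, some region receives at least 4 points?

With 30 points one could put exactly 3 in each of the 10 regions, and no region would reach 4.
One more point must land in a region that already has 3, giving it 4.
So 10 × 3 + 1 = 31 points are required.

31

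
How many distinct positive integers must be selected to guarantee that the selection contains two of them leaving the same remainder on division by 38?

39

By pigeonhole, the 38 residue classes mod 38 are the pigeonholes.
With 38 integers one could put 1 in each residue class and have no class reach 2.
The 39th integer pushes some class to 2, so 38·1 + 1 = 39.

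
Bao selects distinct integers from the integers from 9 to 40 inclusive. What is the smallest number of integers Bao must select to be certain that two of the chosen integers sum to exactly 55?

20

Group the elements by complementary pair {x, 55−x}: {15,40}, {16,39}, {17,38}, …, giving 13 two-element pairs and 6 integers whose partner 55−x falls outside [9,40].
Pigeonhole: treating each of those 19 groups as a pigeonhole, one can pick one integer per group — 19 integers — with no two summing to 55.
The 20th integer lands in an occupied pair, forcing a sum of 55.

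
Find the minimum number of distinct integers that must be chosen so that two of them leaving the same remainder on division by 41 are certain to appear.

42

The 41 residue classes mod 41 are the pigeonholes.
With 41 integers one could put 1 in each residue class and have no class reach 2.
The 42nd integer pushes some class to 2, so 41·1 + 1 = 42.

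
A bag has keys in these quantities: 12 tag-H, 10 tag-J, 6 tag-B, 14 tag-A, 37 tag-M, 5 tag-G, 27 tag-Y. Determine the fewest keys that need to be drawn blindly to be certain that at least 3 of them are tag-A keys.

In the worst case for collecting tag-A keys, every non-tag-A key comes out first.
There are 12 + 10 + 6 + 37 + 5 + 27 = 97 non-tag-A keys altogether.
After those, each further key must be tag-A, so 97 + 3 = 100 draws guarantee 3 tag-A keys.

100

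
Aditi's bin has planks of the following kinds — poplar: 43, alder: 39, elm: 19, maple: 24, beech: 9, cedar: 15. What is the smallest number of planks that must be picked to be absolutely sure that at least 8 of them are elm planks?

In the worst case for collecting elm planks, every non-elm plank comes out first.
There are 43 + 39 + 24 + 9 + 15 = 130 non-elm planks altogether.
After those, each further plank must be elm, so 130 + 8 = 138 draws guarantee 8 elm planks.

138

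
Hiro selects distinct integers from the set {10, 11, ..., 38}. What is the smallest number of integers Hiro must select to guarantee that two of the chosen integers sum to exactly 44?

18

Group the elements by complementary pair {x, 44−x}: {10,34}, {11,33}, {12,32}, …, giving 12 two-element pairs; the single value 22 (it cannot pair with itself since the integers are distinct); and 4 integers whose partner 44−x falls outside [10,38].
By the pigeonhole principle, treating each of those 17 groups as a pigeonhole, one can pick one integer per group — 17 integers — with no two summing to 44.
The 18th integer lands in an occupied pair, forcing a sum of 44.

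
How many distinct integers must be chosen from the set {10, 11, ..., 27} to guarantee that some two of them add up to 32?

Two chosen integers sum to 32 exactly when both halves of some pair {x, 32−x} with 10 ≤ x ≤ 32−x ≤ 22 are chosen — 6 such pairs.
The remaining 6 elements (those with no distinct partner in range) can never complete a 32-sum, so the worst case takes all of them and one from each pair: 6 + 6 = 12.
The 13th integer has to be the second member of some pair, so 12 + 1 = 13.

13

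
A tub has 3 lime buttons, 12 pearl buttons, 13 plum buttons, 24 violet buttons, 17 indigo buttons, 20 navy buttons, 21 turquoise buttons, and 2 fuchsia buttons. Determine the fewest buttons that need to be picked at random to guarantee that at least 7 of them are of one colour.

Pigeonhole: put each drawn button into a box by colour. The largest draw with every box below 7 takes min(count, 6) from each colour; colours with fewer than 6 contribute all they have.
Σ min(cᵢ, 6) = 3 + 6 + 6 + 6 + 6 + 6 + 6 + 2 = 41.
Draw number 41 + 1 = 42 must push one box to 7.

42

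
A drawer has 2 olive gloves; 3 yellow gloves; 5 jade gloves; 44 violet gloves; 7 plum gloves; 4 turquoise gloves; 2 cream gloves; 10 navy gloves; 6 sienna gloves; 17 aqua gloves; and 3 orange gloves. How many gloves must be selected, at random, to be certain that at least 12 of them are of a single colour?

65

Put each drawn glove into a box by colour. The largest draw with every box below 12 takes min(count, 11) from each colour; colours with fewer than 11 contribute all they have.
Σ min(cᵢ, 11) = 2 + 3 + 5 + 11 + 7 + 4 + 2 + 10 + 6 + 11 + 3 = 64.
Draw number 64 + 1 = 65 must push one box to 12.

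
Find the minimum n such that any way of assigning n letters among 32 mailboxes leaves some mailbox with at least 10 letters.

289

With 288 letters one could put exactly 9 in each of the 32 mailboxes, and no mailbox would reach 10.
By pigeonhole, one more letter must land in a mailbox that already has 9, giving it 10.
So 32 × 9 + 1 = 289 letters are required.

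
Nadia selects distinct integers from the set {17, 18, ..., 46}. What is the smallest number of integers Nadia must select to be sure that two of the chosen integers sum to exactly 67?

18

A set avoiding the sum 67 can contain at most one of each pair {x, 67−x}, plus the 4 elements whose complement lies outside the range.
The integers 17, …, 33 (17 of them) are such a set: any two sum to at least 17+18 = 35 and at most 32+33 = 65 < 67.
Any 18th integer completes one of the 13 pairs, so 18 choices force a sum of 67.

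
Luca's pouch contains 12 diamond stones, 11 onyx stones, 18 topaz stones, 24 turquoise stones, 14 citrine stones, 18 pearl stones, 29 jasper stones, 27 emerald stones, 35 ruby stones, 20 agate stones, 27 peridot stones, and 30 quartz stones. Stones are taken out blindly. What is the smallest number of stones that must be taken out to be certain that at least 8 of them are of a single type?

By the pigeonhole principle, the 12 types are the holes; the stones drawn are the pigeons.
To avoid 8 of any one type, the worst case takes at most 7 of each type.
That gives 7 + 7 + 7 + 7 + 7 + 7 + 7 + 7 + 7 + 7 + 7 + 7 = 84 stones with no type reaching 8.
The next stone forces some type to 8, so 84 + 1 = 85.

85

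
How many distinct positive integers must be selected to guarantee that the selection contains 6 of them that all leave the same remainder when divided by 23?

By the pigeonhole principle, the 23 residue classes mod 23 are the pigeonholes.
With 115 integers one could put 5 in each residue class and have no class reach 6.
The 116th integer pushes some class to 6, so 23·5 + 1 = 116.

116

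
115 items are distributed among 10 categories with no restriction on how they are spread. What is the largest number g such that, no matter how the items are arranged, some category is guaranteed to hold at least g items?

By pigeonhole, the 10 categories are the holes and the 115 items are the pigeons.
If every category held at most 11 items, the total would be at most 10 × 11 = 110, which is less than 115.
So some category holds at least ⌈115/10⌉ = 12 items.

12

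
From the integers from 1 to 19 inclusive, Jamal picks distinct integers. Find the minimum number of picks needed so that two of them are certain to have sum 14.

Two chosen integers sum to 14 exactly when both halves of some pair {x, 14−x} with 1 ≤ x ≤ 14−x ≤ 13 are chosen — 6 such pairs.
The remaining 7 elements (those with no distinct partner in range) can never complete a 14-sum, so the worst case takes all of them and one from each pair: 7 + 6 = 13.
By pigeonhole, the 14th integer has to be the second member of some pair, so 13 + 1 = 14.

14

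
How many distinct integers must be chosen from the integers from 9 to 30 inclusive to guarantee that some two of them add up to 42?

14

Group the elements by complementary pair {x, 42−x}: {12,30}, {13,29}, {14,28}, …, giving 9 two-element pairs, the single value 21 (it cannot pair with itself since the integers are distinct), and 3 integers whose partner 42−x falls outside [9,30].
Pigeonhole: treating each of those 13 groups as a pigeonhole, one can pick one integer per group — 13 integers — with no two summing to 42.
The 14th integer lands in an occupied pair, forcing a sum of 42.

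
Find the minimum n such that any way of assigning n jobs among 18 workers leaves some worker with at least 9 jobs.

145

With 144 jobs one could put exactly 8 in each of the 18 workers, and no worker would reach 9.
By the pigeonhole principle, one more job must land in a worker that already has 8, giving it 9.
So 18 × 8 + 1 = 145 jobs are required.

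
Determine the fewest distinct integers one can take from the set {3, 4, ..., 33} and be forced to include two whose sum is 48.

23

Group the elements by complementary pair {x, 48−x}: {15,33}, {16,32}, {17,31}, …, giving 9 two-element pairs, the single value 24 (it cannot pair with itself since the integers are distinct), and 12 integers whose partner 48−x falls outside [3,33].
Treating each of those 22 groups as a pigeonhole, one can pick one integer per group — 22 integers — with no two summing to 48.
The 23rd integer lands in an occupied pair, forcing a sum of 48.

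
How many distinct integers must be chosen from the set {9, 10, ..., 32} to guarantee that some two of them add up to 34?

17

A set avoiding the sum 34 can contain at most one of each pair {x, 34−x}, plus the 8 elements whose complement lies outside the range or equal to its own complement.
The integers 17, …, 32 (16 of them) are such a set: any two sum to at least 17+18 = 35 > 34.
Pigeonhole: any 17th integer completes one of the 8 pairs, so 17 choices force a sum of 34.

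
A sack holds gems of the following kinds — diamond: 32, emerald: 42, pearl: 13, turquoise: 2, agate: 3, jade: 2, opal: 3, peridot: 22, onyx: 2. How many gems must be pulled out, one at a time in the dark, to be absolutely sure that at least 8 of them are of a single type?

41

Pigeonhole: the 9 types are the holes; the gems drawn are the pigeons.
To avoid 8 of any one type, the worst case takes at most 7 of each type, or every gem of a type that has fewer than 7.
That gives 7 + 7 + 7 + 2 + 3 + 2 + 3 + 7 + 2 = 40 gems with no type reaching 8.
The next gem forces some type to 8, so 40 + 1 = 41.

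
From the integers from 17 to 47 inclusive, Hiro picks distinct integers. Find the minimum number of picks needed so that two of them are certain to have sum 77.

23

A set avoiding the sum 77 can contain at most one of each pair {x, 77−x}, plus the 13 elements whose complement lies outside the range.
The integers 17, …, 38 (22 of them) are such a set: any two sum to at least 17+18 = 35 and at most 37+38 = 75 < 77.
Any 23rd integer completes one of the 9 pairs, so 23 choices force a sum of 77.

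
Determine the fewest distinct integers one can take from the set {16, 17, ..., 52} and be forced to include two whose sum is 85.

28

Group the elements by complementary pair {x, 85−x}: {33,52}, {34,51}, {35,50}, …, giving 10 two-element pairs and 17 integers whose partner 85−x falls outside [16,52].
Treating each of those 27 groups as a pigeonhole, one can pick one integer per group — 27 integers — with no two summing to 85.
The 28th integer lands in an occupied pair, forcing a sum of 85.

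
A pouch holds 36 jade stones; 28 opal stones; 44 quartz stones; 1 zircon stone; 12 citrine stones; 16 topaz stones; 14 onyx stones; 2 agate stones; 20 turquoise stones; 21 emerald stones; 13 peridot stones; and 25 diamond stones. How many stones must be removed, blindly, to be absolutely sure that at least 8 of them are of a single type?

By the pigeonhole principle, the 12 types are the holes; the stones drawn are the pigeons.
To avoid 8 of any one type, the worst case takes at most 7 of each type, or every stone of a type that has fewer than 7.
That gives 7 + 7 + 7 + 1 + 7 + 7 + 7 + 2 + 7 + 7 + 7 + 7 = 73 stones with no type reaching 8.
The next stone forces some type to 8, so 73 + 1 = 74.

74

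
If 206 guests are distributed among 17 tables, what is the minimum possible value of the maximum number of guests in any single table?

By the pigeonhole principle, the 17 tables are the holes and the 206 guests are the pigeons.
If every table held at most 12 guests, the total would be at most 17 × 12 = 204, which is less than 206.
So some table holds at least ⌈206/17⌉ = 13 guests.

13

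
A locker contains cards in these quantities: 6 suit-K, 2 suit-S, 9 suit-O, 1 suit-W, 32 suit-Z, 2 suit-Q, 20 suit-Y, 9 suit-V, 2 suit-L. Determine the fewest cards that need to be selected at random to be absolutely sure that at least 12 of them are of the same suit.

54

An adversary could hand out at most 11 cards per suit (7 suits run out sooner): 6 + 2 + 9 + 1 + 11 + 2 + 11 + 9 + 2 = 53 cards and still no suit has 12.
One more card lands in a suit already at 11, so 54 draws are enough and 53 are not.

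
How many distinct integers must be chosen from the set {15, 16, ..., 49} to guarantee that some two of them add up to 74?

Group the elements by complementary pair {x, 74−x}: {25,49}, {26,48}, {27,47}, …, giving 12 two-element pairs, the single value 37 (it cannot pair with itself since the integers are distinct), and 10 integers whose partner 74−x falls outside [15,49].
By pigeonhole, treating each of those 23 groups as a pigeonhole, one can pick one integer per group — 23 integers — with no two summing to 74.
The 24th integer lands in an occupied pair, forcing a sum of 74.

24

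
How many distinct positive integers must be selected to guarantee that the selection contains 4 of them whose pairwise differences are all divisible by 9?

28

Integers whose pairwise differences are multiples of 9 are exactly those sharing a remainder mod 9. By pigeonhole, the 9 residue classes mod 9 are the pigeonholes.
With 27 integers one could put 3 in each residue class and have no class reach 4.
The 28th integer pushes some class to 4, so 9·3 + 1 = 28.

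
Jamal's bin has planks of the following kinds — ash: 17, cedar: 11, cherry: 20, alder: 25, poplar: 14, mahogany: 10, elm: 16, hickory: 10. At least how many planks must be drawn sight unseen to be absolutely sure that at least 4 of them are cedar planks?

116

In the worst case for collecting cedar planks, every non-cedar plank comes out first.
There are 17 + 20 + 25 + 14 + 10 + 16 + 10 = 112 non-cedar planks altogether.
After those, each further plank must be cedar, so 112 + 4 = 116 draws guarantee 4 cedar planks.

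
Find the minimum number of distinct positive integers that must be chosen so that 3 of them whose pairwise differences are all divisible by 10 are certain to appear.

Integers whose pairwise differences are multiples of 10 are exactly those sharing a remainder mod 10. By the pigeonhole principle, the 10 residue classes mod 10 are the pigeonholes.
With 20 integers one could put 2 in each residue class and have no class reach 3.
The 21st integer pushes some class to 3, so 10·2 + 1 = 21.

21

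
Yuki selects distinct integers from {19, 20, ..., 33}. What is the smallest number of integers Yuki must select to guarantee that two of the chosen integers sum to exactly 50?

10

Group the elements by complementary pair {x, 50−x}: {19,31}, {20,30}, {21,29}, …, giving 6 two-element pairs, the single value 25 (it cannot pair with itself since the integers are distinct), and 2 integers whose partner 50−x falls outside [19,33].
Treating each of those 9 groups as a pigeonhole, one can pick one integer per group — 9 integers — with no two summing to 50.
The 10th integer lands in an occupied pair, forcing a sum of 50.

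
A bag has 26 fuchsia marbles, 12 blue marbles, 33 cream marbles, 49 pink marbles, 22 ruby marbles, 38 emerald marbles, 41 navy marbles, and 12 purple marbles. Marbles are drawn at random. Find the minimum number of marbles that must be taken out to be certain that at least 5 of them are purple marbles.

In the worst case for collecting purple marbles, every non-purple marble comes out first.
There are 26 + 12 + 33 + 49 + 22 + 38 + 41 = 221 non-purple marbles altogether.
After those, each further marble must be purple, so 221 + 5 = 226 draws guarantee 5 purple marbles.

226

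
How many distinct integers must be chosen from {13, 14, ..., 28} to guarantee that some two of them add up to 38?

Group the elements by complementary pair {x, 38−x}: {13,25}, {14,24}, {15,23}, …, giving 6 two-element pairs, the single value 19 (it cannot pair with itself since the integers are distinct), and 3 integers whose partner 38−x falls outside [13,28].
Pigeonhole: treating each of those 10 groups as a pigeonhole, one can pick one integer per group — 10 integers — with no two summing to 38.
The 11th integer lands in an occupied pair, forcing a sum of 38.

11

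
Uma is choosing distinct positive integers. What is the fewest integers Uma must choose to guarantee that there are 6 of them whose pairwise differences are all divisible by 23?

Integers whose pairwise differences are multiples of 23 are exactly those sharing a remainder mod 23. By pigeonhole, the 23 residue classes mod 23 are the pigeonholes.
With 115 integers one could put 5 in each residue class and have no class reach 6.
The 116th integer pushes some class to 6, so 23·5 + 1 = 116.

116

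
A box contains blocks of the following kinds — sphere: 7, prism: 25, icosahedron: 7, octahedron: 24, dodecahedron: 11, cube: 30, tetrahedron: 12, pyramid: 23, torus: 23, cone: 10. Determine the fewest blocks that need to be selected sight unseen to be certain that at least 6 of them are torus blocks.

In the worst case for collecting torus blocks, every non-torus block comes out first.
There are 7 + 25 + 7 + 24 + 11 + 30 + 12 + 23 + 10 = 149 non-torus blocks altogether.
After those, each further block must be torus, so 149 + 6 = 155 draws guarantee 6 torus blocks.

155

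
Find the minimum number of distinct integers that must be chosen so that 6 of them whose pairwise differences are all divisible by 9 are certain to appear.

46

Integers whose pairwise differences are multiples of 9 are exactly those sharing a remainder mod 9. Pigeonhole: the 9 residue classes mod 9 are the pigeonholes.
With 45 integers one could put 5 in each residue class and have no class reach 6.
The 46th integer pushes some class to 6, so 9·5 + 1 = 46.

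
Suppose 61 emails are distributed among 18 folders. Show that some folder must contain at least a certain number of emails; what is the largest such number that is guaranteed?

4

The 18 folders are the holes and the 61 emails are the pigeons.
If every folder held at most 3 emails, the total would be at most 18 × 3 = 54, which is less than 61.
So some folder holds at least ⌈61/18⌉ = 4 emails.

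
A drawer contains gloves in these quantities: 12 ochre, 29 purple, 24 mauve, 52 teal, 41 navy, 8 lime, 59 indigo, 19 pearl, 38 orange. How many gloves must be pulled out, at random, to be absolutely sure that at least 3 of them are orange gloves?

In the worst case for collecting orange gloves, every non-orange glove comes out first.
There are 12 + 29 + 24 + 52 + 41 + 8 + 59 + 19 = 244 non-orange gloves altogether.
After those, each further glove must be orange, so 244 + 3 = 247 draws guarantee 3 orange gloves.

247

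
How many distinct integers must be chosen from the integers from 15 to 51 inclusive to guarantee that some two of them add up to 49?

Group the elements by complementary pair {x, 49−x}: {15,34}, {16,33}, {17,32}, …, giving 10 two-element pairs and 17 integers whose partner 49−x falls outside [15,51].
Pigeonhole: treating each of those 27 groups as a pigeonhole, one can pick one integer per group — 27 integers — with no two summing to 49.
The 28th integer lands in an occupied pair, forcing a sum of 49.

28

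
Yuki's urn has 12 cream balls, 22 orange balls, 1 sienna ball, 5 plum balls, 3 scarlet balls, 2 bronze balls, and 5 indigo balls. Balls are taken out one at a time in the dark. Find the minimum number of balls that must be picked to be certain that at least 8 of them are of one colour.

31

An adversary could hand out at most 7 balls per colour (5 colours run out sooner): 7 + 7 + 1 + 5 + 3 + 2 + 5 = 30 balls and still no colour has 8.
By the pigeonhole principle, one more ball lands in a colour already at 7, so 31 draws are enough and 30 are not.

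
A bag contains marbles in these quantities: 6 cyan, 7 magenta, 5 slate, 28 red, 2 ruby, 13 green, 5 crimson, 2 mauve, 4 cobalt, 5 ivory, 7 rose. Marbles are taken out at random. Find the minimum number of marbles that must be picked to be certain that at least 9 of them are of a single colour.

60

By the pigeonhole principle, put each drawn marble into a box by colour. The largest draw with every box below 9 takes min(count, 8) from each colour; colours with fewer than 8 contribute all they have.
Σ min(cᵢ, 8) = 6 + 7 + 5 + 8 + 2 + 8 + 5 + 2 + 4 + 5 + 7 = 59.
Draw number 59 + 1 = 60 must push one box to 9.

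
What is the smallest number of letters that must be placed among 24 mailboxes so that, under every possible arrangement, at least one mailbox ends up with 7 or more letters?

With 144 letters one could put exactly 6 in each of the 24 mailboxes, and no mailbox would reach 7.
By the pigeonhole principle, one more letter must land in a mailbox that already has 6, giving it 7.
So 24 × 6 + 1 = 145 letters are required.

145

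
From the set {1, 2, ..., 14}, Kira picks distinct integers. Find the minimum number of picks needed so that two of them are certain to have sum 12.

Group the elements by complementary pair {x, 12−x}: {1,11}, {2,10}, {3,9}, …, giving 5 two-element pairs, the single value 6 (it cannot pair with itself since the integers are distinct), and 3 integers whose partner 12−x falls outside [1,14].
By the pigeonhole principle, treating each of those 9 groups as a pigeonhole, one can pick one integer per group — 9 integers — with no two summing to 12.
The 10th integer lands in an occupied pair, forcing a sum of 12.

10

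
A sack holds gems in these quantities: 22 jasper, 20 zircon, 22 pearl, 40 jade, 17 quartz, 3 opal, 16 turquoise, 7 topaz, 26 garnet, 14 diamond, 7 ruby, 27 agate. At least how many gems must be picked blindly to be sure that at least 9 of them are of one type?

90

An adversary could hand out at most 8 gems per type (opal, topaz, ruby run out sooner): 8 + 8 + 8 + 8 + 8 + 3 + 8 + 7 + 8 + 8 + 7 + 8 = 89 gems and still no type has 9.
One more gem lands in a type already at 8, so 90 draws are enough and 89 are not.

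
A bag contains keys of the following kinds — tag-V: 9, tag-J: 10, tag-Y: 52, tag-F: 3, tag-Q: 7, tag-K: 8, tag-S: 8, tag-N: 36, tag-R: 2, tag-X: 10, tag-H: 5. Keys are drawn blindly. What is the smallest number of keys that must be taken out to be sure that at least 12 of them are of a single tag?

Pigeonhole: the 11 tags are the holes; the keys drawn are the pigeons.
To avoid 12 of any one tag, the worst case takes at most 11 of each tag, or every key of a tag that has fewer than 11.
That gives 9 + 10 + 11 + 3 + 7 + 8 + 8 + 11 + 2 + 10 + 5 = 84 keys with no tag reaching 12.
The next key forces some tag to 12, so 84 + 1 = 85.

85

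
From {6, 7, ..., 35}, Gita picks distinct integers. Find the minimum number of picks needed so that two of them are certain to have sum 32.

Two chosen integers sum to 32 exactly when both halves of some pair {x, 32−x} with 6 ≤ x ≤ 32−x ≤ 26 are chosen — 10 such pairs.
The remaining 10 elements (those with no distinct partner in range) can never complete a 32-sum, so the worst case takes all of them and one from each pair: 10 + 10 = 20.
By the pigeonhole principle, the 21st integer has to be the second member of some pair, so 20 + 1 = 21.

21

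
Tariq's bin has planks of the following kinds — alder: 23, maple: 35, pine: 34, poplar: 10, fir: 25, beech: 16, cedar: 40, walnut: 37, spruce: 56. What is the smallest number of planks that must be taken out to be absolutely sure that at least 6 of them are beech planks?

266

In the worst case for collecting beech planks, every non-beech plank comes out first.
There are 23 + 35 + 34 + 10 + 25 + 40 + 37 + 56 = 260 non-beech planks altogether.
After those, each further plank must be beech, so 260 + 6 = 266 draws guarantee 6 beech planks.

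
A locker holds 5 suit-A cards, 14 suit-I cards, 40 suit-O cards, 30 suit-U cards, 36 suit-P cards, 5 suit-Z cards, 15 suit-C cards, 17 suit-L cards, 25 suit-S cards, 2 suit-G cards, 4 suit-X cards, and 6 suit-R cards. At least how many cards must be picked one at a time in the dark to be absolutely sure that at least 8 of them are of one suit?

72

An adversary could hand out at most 7 cards per suit (5 suits run out sooner): 5 + 7 + 7 + 7 + 7 + 5 + 7 + 7 + 7 + 2 + 4 + 6 = 71 cards and still no suit has 8.
By the pigeonhole principle, one more card lands in a suit already at 7, so 72 draws are enough and 71 are not.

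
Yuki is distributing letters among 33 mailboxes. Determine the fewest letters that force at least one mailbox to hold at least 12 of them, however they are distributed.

364

With 363 letters one could put exactly 11 in each of the 33 mailboxes, and no mailbox would reach 12.
By pigeonhole, one more letter must land in a mailbox that already has 11, giving it 12.
So 33 × 11 + 1 = 364 letters are required.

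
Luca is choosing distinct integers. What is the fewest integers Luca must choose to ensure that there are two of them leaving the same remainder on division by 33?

The 33 residue classes mod 33 are the pigeonholes.
With 33 integers one could put 1 in each residue class and have no class reach 2.
The 34th integer pushes some class to 2, so 33·1 + 1 = 34.

34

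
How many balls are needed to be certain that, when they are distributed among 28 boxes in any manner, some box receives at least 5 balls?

With 112 balls one could put exactly 4 in each of the 28 boxes, and no box would reach 5.
One more ball must land in a box that already has 4, giving it 5.
So 28 × 4 + 1 = 113 balls are required.

113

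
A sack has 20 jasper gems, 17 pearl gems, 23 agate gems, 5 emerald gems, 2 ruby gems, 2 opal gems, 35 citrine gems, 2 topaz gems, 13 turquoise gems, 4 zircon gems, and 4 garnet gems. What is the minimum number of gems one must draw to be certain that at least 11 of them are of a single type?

By pigeonhole, put each drawn gem into a box by type. The largest draw with every box below 11 takes min(count, 10) from each type; types with fewer than 10 contribute all they have.
Σ min(cᵢ, 10) = 10 + 10 + 10 + 5 + 2 + 2 + 10 + 2 + 10 + 4 + 4 = 69.
Draw number 69 + 1 = 70 must push one box to 11.

70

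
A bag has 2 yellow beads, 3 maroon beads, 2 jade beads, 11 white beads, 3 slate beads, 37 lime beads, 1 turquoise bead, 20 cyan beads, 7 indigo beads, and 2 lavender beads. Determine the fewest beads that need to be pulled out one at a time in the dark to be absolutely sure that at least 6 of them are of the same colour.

The 10 colours are the holes; the beads drawn are the pigeons.
To avoid 6 of any one colour, the worst case takes at most 5 of each colour, or every bead of a colour that has fewer than 5.
That gives 2 + 3 + 2 + 5 + 3 + 5 + 1 + 5 + 5 + 2 = 33 beads with no colour reaching 6.
The next bead forces some colour to 6, so 33 + 1 = 34.

34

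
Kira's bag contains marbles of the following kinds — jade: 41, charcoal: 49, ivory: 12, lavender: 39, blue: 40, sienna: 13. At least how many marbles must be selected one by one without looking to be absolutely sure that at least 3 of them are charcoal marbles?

In the worst case for collecting charcoal marbles, every non-charcoal marble comes out first.
There are 41 + 12 + 39 + 40 + 13 = 145 non-charcoal marbles altogether.
After those, each further marble must be charcoal, so 145 + 3 = 148 draws guarantee 3 charcoal marbles.

148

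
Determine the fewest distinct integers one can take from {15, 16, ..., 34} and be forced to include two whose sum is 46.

A set avoiding the sum 46 can contain at most one of each pair {x, 46−x}, plus the 4 elements whose complement lies outside the range or equal to its own complement.
The integers 23, …, 34 (12 of them) are such a set: any two sum to at least 23+24 = 47 > 46.
Any 13th integer completes one of the 8 pairs, so 13 choices force a sum of 46.

13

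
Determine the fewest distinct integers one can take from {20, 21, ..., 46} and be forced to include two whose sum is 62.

Group the elements by complementary pair {x, 62−x}: {20,42}, {21,41}, {22,40}, …, giving 11 two-element pairs, the single value 31 (it cannot pair with itself since the integers are distinct), and 4 integers whose partner 62−x falls outside [20,46].
By pigeonhole, treating each of those 16 groups as a pigeonhole, one can pick one integer per group — 16 integers — with no two summing to 62.
The 17th integer lands in an occupied pair, forcing a sum of 62.

17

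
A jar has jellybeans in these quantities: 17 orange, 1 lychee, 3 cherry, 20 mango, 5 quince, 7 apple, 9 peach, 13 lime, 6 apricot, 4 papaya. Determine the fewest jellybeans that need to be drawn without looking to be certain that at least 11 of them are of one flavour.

The 10 flavours are the holes; the jellybeans drawn are the pigeons.
To avoid 11 of any one flavour, the worst case takes at most 10 of each flavour, or every jellybean of a flavour that has fewer than 10.
That gives 10 + 1 + 3 + 10 + 5 + 7 + 9 + 10 + 6 + 4 = 65 jellybeans with no flavour reaching 11.
The next jellybean forces some flavour to 11, so 65 + 1 = 66.

66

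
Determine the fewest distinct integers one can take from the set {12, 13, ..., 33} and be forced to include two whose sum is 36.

Group the elements by complementary pair {x, 36−x}: {12,24}, {13,23}, {14,22}, …, giving 6 two-element pairs, the single value 18 (it cannot pair with itself since the integers are distinct), and 9 integers whose partner 36−x falls outside [12,33].
Treating each of those 16 groups as a pigeonhole, one can pick one integer per group — 16 integers — with no two summing to 36.
The 17th integer lands in an occupied pair, forcing a sum of 36.

17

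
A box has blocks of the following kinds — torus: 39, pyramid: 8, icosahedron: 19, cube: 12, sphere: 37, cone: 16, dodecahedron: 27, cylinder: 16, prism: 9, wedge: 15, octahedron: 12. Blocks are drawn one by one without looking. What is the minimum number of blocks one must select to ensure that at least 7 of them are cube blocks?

In the worst case for collecting cube blocks, every non-cube block comes out first.
There are 39 + 8 + 19 + 37 + 16 + 27 + 16 + 9 + 15 + 12 = 198 non-cube blocks altogether.
After those, each further block must be cube, so 198 + 7 = 205 draws guarantee 7 cube blocks.

205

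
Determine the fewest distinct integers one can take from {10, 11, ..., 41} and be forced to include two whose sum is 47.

A set avoiding the sum 47 can contain at most one of each pair {x, 47−x}, plus the 4 elements whose complement lies outside the range.
The integers 24, …, 41 (18 of them) are such a set: any two sum to at least 24+25 = 49 > 47.
Any 19th integer completes one of the 14 pairs, so 19 choices force a sum of 47.

19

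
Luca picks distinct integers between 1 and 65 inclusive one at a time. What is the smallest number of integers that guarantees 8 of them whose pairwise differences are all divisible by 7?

Integers whose pairwise differences are multiples of 7 are exactly those sharing a remainder mod 7. By pigeonhole, the 7 residue classes mod 7 are the pigeonholes.
With 49 integers one could put 7 in each residue class and have no class reach 8.
The 50th integer pushes some class to 8, so 7·7 + 1 = 50.

50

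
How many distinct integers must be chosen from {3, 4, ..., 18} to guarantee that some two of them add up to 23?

Two chosen integers sum to 23 exactly when both halves of some pair {x, 23−x} with 5 ≤ x ≤ 23−x ≤ 18 are chosen — 7 such pairs.
The remaining 2 elements (those with no distinct partner in range) can never complete a 23-sum, so the worst case takes all of them and one from each pair: 2 + 7 = 9.
The 10th integer has to be the second member of some pair, so 9 + 1 = 10.

10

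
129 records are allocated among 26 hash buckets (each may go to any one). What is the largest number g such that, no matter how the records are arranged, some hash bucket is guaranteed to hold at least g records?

By pigeonhole, the 26 hash buckets are the holes and the 129 records are the pigeons.
If every hash bucket held at most 4 records, the total would be at most 26 × 4 = 104, which is less than 129.
So some hash bucket holds at least ⌈129/26⌉ = 5 records.

5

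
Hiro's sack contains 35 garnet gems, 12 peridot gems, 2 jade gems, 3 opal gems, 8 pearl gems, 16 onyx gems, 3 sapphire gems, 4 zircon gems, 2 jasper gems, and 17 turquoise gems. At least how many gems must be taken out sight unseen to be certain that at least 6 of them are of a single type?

40

An adversary could hand out at most 5 gems per type (5 types run out sooner): 5 + 5 + 2 + 3 + 5 + 5 + 3 + 4 + 2 + 5 = 39 gems and still no type has 6.
One more gem lands in a type already at 5, so 40 draws are enough and 39 are not.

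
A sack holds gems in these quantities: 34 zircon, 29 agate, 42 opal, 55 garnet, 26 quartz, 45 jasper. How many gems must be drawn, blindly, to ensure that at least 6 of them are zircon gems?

203

In the worst case for collecting zircon gems, every non-zircon gem comes out first.
There are 29 + 42 + 55 + 26 + 45 = 197 non-zircon gems altogether.
After those, each further gem must be zircon, so 197 + 6 = 203 draws guarantee 6 zircon gems.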